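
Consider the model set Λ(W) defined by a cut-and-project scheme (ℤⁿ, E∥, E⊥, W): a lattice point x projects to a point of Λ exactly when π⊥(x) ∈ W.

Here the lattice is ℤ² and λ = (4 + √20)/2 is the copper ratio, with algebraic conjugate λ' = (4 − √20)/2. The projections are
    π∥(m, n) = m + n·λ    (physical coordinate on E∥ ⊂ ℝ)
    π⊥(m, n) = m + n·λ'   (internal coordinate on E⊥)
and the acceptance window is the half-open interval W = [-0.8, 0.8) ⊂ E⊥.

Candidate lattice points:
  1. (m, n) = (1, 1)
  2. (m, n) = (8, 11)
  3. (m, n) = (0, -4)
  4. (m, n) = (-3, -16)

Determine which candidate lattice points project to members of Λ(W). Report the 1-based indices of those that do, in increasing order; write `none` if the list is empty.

1, 4

λ' = (4−√20)/2 ≈ -0.236068.
#1 (1,1): internal coord 1 + (1)·λ' = +0.763932; +0.763932 ∈ [-0.8, 0.8) → IN Λ
#2 (8,11): internal coord 8 + (11)·λ' = +5.403252; +5.403252 ∉ [-0.8, 0.8) → out
#3 (0,-4): internal coord 0 + (-4)·λ' = +0.944272; +0.944272 ∉ [-0.8, 0.8) → out
#4 (-3,-16): internal coord -3 + (-16)·λ' = +0.777088; +0.777088 ∈ [-0.8, 0.8) → IN Λ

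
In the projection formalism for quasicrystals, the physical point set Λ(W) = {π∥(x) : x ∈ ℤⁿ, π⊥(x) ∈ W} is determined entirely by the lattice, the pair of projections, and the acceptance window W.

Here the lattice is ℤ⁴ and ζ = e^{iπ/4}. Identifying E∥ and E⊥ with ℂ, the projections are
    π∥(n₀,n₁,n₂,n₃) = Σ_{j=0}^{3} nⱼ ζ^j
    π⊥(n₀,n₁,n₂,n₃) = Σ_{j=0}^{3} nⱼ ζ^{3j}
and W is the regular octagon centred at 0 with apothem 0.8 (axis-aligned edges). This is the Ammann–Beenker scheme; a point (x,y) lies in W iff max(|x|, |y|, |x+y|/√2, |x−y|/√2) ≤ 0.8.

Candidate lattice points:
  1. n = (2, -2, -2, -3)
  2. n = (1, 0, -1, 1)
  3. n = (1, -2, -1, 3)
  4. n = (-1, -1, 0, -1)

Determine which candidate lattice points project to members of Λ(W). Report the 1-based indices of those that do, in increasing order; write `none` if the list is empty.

none

With ζ = e^{iπ/4} the internal vectors are ζ^0,ζ^3,ζ^6,ζ^9.
candidate 1: n = (2, -2, -2, -3) → π⊥ ≈ (+1.292893, -1.535534); max(|x|,|y|,|x±y|/√2) = 2.000000 > 0.8 ⇒ ∉ W
candidate 2: n = (1, 0, -1, 1) → π⊥ ≈ (+1.707107, +1.707107); max(|x|,|y|,|x±y|/√2) = 2.414214 > 0.8 ⇒ ∉ W
candidate 3: n = (1, -2, -1, 3) → π⊥ ≈ (+4.535534, +1.707107); max(|x|,|y|,|x±y|/√2) = 4.535534 > 0.8 ⇒ ∉ W
candidate 4: n = (-1, -1, 0, -1) → π⊥ ≈ (-1.000000, -1.414214); max(|x|,|y|,|x±y|/√2) = 1.707107 > 0.8 ⇒ ∉ W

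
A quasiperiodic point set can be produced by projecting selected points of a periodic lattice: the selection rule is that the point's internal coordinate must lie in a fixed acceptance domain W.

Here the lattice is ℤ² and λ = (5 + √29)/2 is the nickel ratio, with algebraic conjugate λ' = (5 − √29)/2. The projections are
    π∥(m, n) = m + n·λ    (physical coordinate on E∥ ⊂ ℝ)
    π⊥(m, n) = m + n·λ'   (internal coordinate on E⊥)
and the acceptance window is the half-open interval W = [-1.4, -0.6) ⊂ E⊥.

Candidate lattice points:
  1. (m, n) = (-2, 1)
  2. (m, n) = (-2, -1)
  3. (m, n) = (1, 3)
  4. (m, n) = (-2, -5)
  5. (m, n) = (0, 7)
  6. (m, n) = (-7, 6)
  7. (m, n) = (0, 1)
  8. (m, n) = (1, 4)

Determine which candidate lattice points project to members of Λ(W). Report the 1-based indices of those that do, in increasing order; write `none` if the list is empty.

Compute λ' = (5−√29)/2 = -0.1926, so π⊥(m,n) = m -0.1926·n.
[1] lift (-2,1): star map gives -2.1926; window check -1.4 ≤ -2.1926 < -0.6 is false → out
[2] lift (-2,-1): star map gives -1.8074; window check -1.4 ≤ -1.8074 < -0.6 is false → out
[3] lift (1,3): star map gives 0.4223; window check -1.4 ≤ 0.4223 < -0.6 is false → out
[4] lift (-2,-5): star map gives -1.0371; window check -1.4 ≤ -1.0371 < -0.6 is true → IN Λ
[5] lift (0,7): star map gives -1.3481; window check -1.4 ≤ -1.3481 < -0.6 is true → IN Λ
[6] lift (-7,6): star map gives -8.1555; window check -1.4 ≤ -8.1555 < -0.6 is false → out
[7] lift (0,1): star map gives -0.1926; window check -1.4 ≤ -0.1926 < -0.6 is false → out
[8] lift (1,4): star map gives 0.2297; window check -1.4 ≤ 0.2297 < -0.6 is false → out

4, 5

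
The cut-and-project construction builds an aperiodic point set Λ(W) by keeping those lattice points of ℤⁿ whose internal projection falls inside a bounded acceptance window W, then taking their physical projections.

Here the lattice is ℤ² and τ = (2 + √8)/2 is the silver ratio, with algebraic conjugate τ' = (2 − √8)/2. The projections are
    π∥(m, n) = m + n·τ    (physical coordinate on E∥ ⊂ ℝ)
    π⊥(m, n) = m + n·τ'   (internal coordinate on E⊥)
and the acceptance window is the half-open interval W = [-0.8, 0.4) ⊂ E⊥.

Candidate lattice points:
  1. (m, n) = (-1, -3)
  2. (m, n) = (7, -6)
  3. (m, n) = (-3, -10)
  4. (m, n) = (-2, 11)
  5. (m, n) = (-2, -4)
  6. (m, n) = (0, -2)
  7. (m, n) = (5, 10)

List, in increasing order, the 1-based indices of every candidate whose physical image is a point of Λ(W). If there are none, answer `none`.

1, 5

Compute τ' = (2−√8)/2 = -0.414214, so π⊥(m,n) = m -0.414214·n.
#1 (-1,-3): internal coord -1 + (-3)·τ' = +0.242641; +0.242641 ∈ [-0.8, 0.4) → IN Λ
#2 (7,-6): internal coord 7 + (-6)·τ' = +9.485281; +9.485281 ∉ [-0.8, 0.4) → out
#3 (-3,-10): internal coord -3 + (-10)·τ' = +1.142136; +1.142136 ∉ [-0.8, 0.4) → out
#4 (-2,11): internal coord -2 + (11)·τ' = -6.556349; -6.556349 ∉ [-0.8, 0.4) → out
#5 (-2,-4): internal coord -2 + (-4)·τ' = -0.343146; -0.343146 ∈ [-0.8, 0.4) → IN Λ
#6 (0,-2): internal coord 0 + (-2)·τ' = +0.828427; +0.828427 ∉ [-0.8, 0.4) → out
#7 (5,10): internal coord 5 + (10)·τ' = +0.857864; +0.857864 ∉ [-0.8, 0.4) → out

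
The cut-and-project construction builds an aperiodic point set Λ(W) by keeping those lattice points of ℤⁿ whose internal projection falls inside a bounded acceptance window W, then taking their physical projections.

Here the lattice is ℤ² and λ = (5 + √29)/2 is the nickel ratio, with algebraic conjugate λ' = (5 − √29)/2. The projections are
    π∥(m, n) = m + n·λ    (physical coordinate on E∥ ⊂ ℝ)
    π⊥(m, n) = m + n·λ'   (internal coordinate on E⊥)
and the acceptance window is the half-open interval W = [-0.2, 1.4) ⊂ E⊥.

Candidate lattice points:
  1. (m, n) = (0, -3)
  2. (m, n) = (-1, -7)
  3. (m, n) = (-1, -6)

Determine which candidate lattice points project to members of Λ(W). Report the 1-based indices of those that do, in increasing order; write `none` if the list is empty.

1, 2, 3

Compute λ' = (5−√29)/2 = -0.19258, so π⊥(m,n) = m -0.19258·n.
candidate 1: (m,n)=(0,-3) → π∥ = 0-3·λ ≈ -15.57775, π⊥ = 0-3·λ' ≈ 0.57775 ∈ [-0.2, 1.4) ⇒ IN Λ
candidate 2: (m,n)=(-1,-7) → π∥ = -1-7·λ ≈ -37.34808, π⊥ = -1-7·λ' ≈ 0.34808 ∈ [-0.2, 1.4) ⇒ IN Λ
candidate 3: (m,n)=(-1,-6) → π∥ = -1-6·λ ≈ -32.15549, π⊥ = -1-6·λ' ≈ 0.15549 ∈ [-0.2, 1.4) ⇒ IN Λ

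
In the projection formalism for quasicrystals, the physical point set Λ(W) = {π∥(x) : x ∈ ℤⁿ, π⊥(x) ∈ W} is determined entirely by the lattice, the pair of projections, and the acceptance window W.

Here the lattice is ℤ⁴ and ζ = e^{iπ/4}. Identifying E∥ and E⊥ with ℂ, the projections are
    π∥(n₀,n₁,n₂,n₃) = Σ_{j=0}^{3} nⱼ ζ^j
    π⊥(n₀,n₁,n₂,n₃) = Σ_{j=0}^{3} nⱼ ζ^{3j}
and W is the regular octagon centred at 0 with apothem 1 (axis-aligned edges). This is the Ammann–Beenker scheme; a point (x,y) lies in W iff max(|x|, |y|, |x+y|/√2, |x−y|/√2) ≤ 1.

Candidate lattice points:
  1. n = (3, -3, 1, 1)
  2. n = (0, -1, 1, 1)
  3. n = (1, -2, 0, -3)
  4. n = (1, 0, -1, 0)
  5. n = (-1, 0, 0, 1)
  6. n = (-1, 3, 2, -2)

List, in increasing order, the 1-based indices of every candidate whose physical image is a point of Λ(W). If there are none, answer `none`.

With ζ = e^{iπ/4} the internal vectors are ζ^0,ζ^3,ζ^6,ζ^9.
candidate 1: n = (3, -3, 1, 1) → π⊥ ≈ (+5.8284, -2.4142); max(|x|,|y|,|x±y|/√2) = 5.8284 > 1 ⇒ ∉ W
candidate 2: n = (0, -1, 1, 1) → π⊥ ≈ (+1.4142, -1.0000); max(|x|,|y|,|x±y|/√2) = 1.7071 > 1 ⇒ ∉ W
candidate 3: n = (1, -2, 0, -3) → π⊥ ≈ (+0.2929, -3.5355); max(|x|,|y|,|x±y|/√2) = 3.5355 > 1 ⇒ ∉ W
candidate 4: n = (1, 0, -1, 0) → π⊥ ≈ (+1.0000, +1.0000); max(|x|,|y|,|x±y|/√2) = 1.4142 > 1 ⇒ ∉ W
candidate 5: n = (-1, 0, 0, 1) → π⊥ ≈ (-0.2929, +0.7071); max(|x|,|y|,|x±y|/√2) = 0.7071 ≤ 1 ⇒ ∈ W
candidate 6: n = (-1, 3, 2, -2) → π⊥ ≈ (-4.5355, -1.2929); max(|x|,|y|,|x±y|/√2) = 4.5355 > 1 ⇒ ∉ W

5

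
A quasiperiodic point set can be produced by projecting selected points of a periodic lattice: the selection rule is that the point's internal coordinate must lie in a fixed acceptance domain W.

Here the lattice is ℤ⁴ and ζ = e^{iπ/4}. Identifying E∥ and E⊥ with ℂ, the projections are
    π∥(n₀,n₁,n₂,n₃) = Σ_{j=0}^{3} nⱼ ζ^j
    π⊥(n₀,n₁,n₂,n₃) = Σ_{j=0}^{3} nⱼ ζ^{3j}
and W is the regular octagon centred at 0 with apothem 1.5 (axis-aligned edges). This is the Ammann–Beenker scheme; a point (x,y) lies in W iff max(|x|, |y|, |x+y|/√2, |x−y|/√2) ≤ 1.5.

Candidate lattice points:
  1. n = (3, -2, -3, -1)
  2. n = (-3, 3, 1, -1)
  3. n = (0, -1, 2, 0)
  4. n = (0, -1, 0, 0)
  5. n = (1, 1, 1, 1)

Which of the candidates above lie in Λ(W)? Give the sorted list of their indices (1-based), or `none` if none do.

π⊥(n) = n₀ + n₁ζ³ + n₂ζ⁶ + n₃ζ⁹ where ζ = e^{iπ/4}.
candidate 1: n = (3, -2, -3, -1) → π⊥ ≈ (+3.7071, +0.8787); max(|x|,|y|,|x±y|/√2) = 3.7071 > 1.5 ⇒ ∉ W
candidate 2: n = (-3, 3, 1, -1) → π⊥ ≈ (-5.8284, +0.4142); max(|x|,|y|,|x±y|/√2) = 5.8284 > 1.5 ⇒ ∉ W
candidate 3: n = (0, -1, 2, 0) → π⊥ ≈ (+0.7071, -2.7071); max(|x|,|y|,|x±y|/√2) = 2.7071 > 1.5 ⇒ ∉ W
candidate 4: n = (0, -1, 0, 0) → π⊥ ≈ (+0.7071, -0.7071); max(|x|,|y|,|x±y|/√2) = 1.0000 ≤ 1.5 ⇒ ∈ W
candidate 5: n = (1, 1, 1, 1) → π⊥ ≈ (+1.0000, +0.4142); max(|x|,|y|,|x±y|/√2) = 1.0000 ≤ 1.5 ⇒ ∈ W

4, 5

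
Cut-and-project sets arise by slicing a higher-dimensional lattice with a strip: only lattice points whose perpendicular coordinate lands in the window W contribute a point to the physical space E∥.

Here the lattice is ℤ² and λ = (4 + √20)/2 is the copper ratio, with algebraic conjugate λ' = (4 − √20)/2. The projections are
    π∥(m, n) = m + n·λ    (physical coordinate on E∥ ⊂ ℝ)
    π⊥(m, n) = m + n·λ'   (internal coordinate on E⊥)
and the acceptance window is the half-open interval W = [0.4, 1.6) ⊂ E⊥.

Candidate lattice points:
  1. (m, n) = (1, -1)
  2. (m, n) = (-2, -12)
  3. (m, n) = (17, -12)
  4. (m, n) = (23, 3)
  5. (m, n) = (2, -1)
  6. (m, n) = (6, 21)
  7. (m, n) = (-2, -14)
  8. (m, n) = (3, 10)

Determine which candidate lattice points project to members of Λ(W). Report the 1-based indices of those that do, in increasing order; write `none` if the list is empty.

1, 2, 6, 7, 8

Numerically λ ≈ 4.2361 and λ' = −1/λ ≈ -0.2361.
[1] lift (1,-1): star map gives 1.2361; window check 0.4 ≤ 1.2361 < 1.6 is true → IN Λ
[2] lift (-2,-12): star map gives 0.8328; window check 0.4 ≤ 0.8328 < 1.6 is true → IN Λ
[3] lift (17,-12): star map gives 19.8328; window check 0.4 ≤ 19.8328 < 1.6 is false → out
[4] lift (23,3): star map gives 22.2918; window check 0.4 ≤ 22.2918 < 1.6 is false → out
[5] lift (2,-1): star map gives 2.2361; window check 0.4 ≤ 2.2361 < 1.6 is false → out
[6] lift (6,21): star map gives 1.0426; window check 0.4 ≤ 1.0426 < 1.6 is true → IN Λ
[7] lift (-2,-14): star map gives 1.3050; window check 0.4 ≤ 1.3050 < 1.6 is true → IN Λ
[8] lift (3,10): star map gives 0.6393; window check 0.4 ≤ 0.6393 < 1.6 is true → IN Λ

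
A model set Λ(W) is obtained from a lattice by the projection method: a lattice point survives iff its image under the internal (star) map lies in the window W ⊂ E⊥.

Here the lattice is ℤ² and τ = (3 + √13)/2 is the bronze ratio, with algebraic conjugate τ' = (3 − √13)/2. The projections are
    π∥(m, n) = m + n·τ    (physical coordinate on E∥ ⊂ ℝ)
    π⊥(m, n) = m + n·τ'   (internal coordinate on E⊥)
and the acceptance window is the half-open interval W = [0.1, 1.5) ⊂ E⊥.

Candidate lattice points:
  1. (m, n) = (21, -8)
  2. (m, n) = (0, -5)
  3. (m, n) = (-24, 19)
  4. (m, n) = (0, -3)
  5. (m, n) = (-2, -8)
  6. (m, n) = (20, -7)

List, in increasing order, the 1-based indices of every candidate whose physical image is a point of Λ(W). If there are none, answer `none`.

τ' = (3−√13)/2 ≈ -0.3028.
candidate 1: (m,n)=(21,-8) → π∥ = 21-8·τ ≈ -5.4222, π⊥ = 21-8·τ' ≈ 23.4222 ∉ [0.1, 1.5) ⇒ out
candidate 2: (m,n)=(0,-5) → π∥ = 0-5·τ ≈ -16.5139, π⊥ = 0-5·τ' ≈ 1.5139 ∉ [0.1, 1.5) ⇒ out
candidate 3: (m,n)=(-24,19) → π∥ = -24+19·τ ≈ 38.7527, π⊥ = -24+19·τ' ≈ -29.7527 ∉ [0.1, 1.5) ⇒ out
candidate 4: (m,n)=(0,-3) → π∥ = 0-3·τ ≈ -9.9083, π⊥ = 0-3·τ' ≈ 0.9083 ∈ [0.1, 1.5) ⇒ IN Λ
candidate 5: (m,n)=(-2,-8) → π∥ = -2-8·τ ≈ -28.4222, π⊥ = -2-8·τ' ≈ 0.4222 ∈ [0.1, 1.5) ⇒ IN Λ
candidate 6: (m,n)=(20,-7) → π∥ = 20-7·τ ≈ -3.1194, π⊥ = 20-7·τ' ≈ 22.1194 ∉ [0.1, 1.5) ⇒ out

4, 5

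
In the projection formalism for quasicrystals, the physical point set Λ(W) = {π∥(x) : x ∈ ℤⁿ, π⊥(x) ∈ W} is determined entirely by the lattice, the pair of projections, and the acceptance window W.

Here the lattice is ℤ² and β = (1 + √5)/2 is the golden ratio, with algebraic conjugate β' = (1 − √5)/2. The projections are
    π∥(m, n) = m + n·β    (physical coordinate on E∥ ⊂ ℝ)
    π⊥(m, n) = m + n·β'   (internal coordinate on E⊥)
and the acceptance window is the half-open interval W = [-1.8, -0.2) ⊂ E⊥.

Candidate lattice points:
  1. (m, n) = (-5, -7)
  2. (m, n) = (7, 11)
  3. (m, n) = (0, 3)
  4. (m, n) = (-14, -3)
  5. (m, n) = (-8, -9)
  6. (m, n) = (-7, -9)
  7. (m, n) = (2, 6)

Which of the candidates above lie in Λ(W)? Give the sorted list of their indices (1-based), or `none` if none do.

β' = (1−√5)/2 ≈ -0.618034.
candidate 1: (m,n)=(-5,-7) → π∥ = -5-7·β ≈ -16.326238, π⊥ = -5-7·β' ≈ -0.673762 ∈ [-1.8, -0.2) ⇒ IN Λ
candidate 2: (m,n)=(7,11) → π∥ = 7+11·β ≈ 24.798374, π⊥ = 7+11·β' ≈ 0.201626 ∉ [-1.8, -0.2) ⇒ out
candidate 3: (m,n)=(0,3) → π∥ = 0+3·β ≈ 4.854102, π⊥ = 0+3·β' ≈ -1.854102 ∉ [-1.8, -0.2) ⇒ out
candidate 4: (m,n)=(-14,-3) → π∥ = -14-3·β ≈ -18.854102, π⊥ = -14-3·β' ≈ -12.145898 ∉ [-1.8, -0.2) ⇒ out
candidate 5: (m,n)=(-8,-9) → π∥ = -8-9·β ≈ -22.562306, π⊥ = -8-9·β' ≈ -2.437694 ∉ [-1.8, -0.2) ⇒ out
candidate 6: (m,n)=(-7,-9) → π∥ = -7-9·β ≈ -21.562306, π⊥ = -7-9·β' ≈ -1.437694 ∈ [-1.8, -0.2) ⇒ IN Λ
candidate 7: (m,n)=(2,6) → π∥ = 2+6·β ≈ 11.708204, π⊥ = 2+6·β' ≈ -1.708204 ∈ [-1.8, -0.2) ⇒ IN Λ

1, 6, 7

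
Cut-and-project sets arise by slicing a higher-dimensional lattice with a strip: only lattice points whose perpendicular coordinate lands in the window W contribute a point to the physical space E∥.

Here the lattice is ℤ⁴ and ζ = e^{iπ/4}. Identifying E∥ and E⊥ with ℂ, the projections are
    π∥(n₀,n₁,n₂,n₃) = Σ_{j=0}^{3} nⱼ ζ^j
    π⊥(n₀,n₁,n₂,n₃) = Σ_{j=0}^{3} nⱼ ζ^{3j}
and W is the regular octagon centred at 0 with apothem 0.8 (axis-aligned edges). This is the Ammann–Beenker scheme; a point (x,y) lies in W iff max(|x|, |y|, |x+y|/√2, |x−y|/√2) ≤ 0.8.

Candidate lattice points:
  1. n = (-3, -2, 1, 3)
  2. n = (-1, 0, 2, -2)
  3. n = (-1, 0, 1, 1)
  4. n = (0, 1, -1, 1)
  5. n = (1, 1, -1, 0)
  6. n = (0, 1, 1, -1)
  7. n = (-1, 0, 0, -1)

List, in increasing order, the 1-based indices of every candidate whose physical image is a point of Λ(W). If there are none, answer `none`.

π⊥(n) = n₀ + n₁ζ³ + n₂ζ⁶ + n₃ζ⁹ where ζ = e^{iπ/4}.
candidate 1: n = (-3, -2, 1, 3) → π⊥ ≈ (+0.535534, -0.292893); max(|x|,|y|,|x±y|/√2) = 0.585786 ≤ 0.8 ⇒ ∈ W
candidate 2: n = (-1, 0, 2, -2) → π⊥ ≈ (-2.414214, -3.414214); max(|x|,|y|,|x±y|/√2) = 4.121320 > 0.8 ⇒ ∉ W
candidate 3: n = (-1, 0, 1, 1) → π⊥ ≈ (-0.292893, -0.292893); max(|x|,|y|,|x±y|/√2) = 0.414214 ≤ 0.8 ⇒ ∈ W
candidate 4: n = (0, 1, -1, 1) → π⊥ ≈ (+0.000000, +2.414214); max(|x|,|y|,|x±y|/√2) = 2.414214 > 0.8 ⇒ ∉ W
candidate 5: n = (1, 1, -1, 0) → π⊥ ≈ (+0.292893, +1.707107); max(|x|,|y|,|x±y|/√2) = 1.707107 > 0.8 ⇒ ∉ W
candidate 6: n = (0, 1, 1, -1) → π⊥ ≈ (-1.414214, -1.000000); max(|x|,|y|,|x±y|/√2) = 1.707107 > 0.8 ⇒ ∉ W
candidate 7: n = (-1, 0, 0, -1) → π⊥ ≈ (-1.707107, -0.707107); max(|x|,|y|,|x±y|/√2) = 1.707107 > 0.8 ⇒ ∉ W

1, 3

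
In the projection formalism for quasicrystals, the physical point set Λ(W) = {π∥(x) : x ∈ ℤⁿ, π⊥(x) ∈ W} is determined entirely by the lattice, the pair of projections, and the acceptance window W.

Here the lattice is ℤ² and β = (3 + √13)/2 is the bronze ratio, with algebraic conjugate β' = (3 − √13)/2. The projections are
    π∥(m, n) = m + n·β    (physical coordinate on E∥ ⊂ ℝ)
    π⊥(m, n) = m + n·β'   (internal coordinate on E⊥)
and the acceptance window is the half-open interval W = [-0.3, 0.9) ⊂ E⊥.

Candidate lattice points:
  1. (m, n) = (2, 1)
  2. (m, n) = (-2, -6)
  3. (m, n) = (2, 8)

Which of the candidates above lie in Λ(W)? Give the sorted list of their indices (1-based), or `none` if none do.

2

β' = (3−√13)/2 ≈ -0.30278.
#1 (2,1): internal coord 2 + (1)·β' = +1.69722; +1.69722 ∉ [-0.3, 0.9) → out
#2 (-2,-6): internal coord -2 + (-6)·β' = -0.18335; -0.18335 ∈ [-0.3, 0.9) → IN Λ
#3 (2,8): internal coord 2 + (8)·β' = -0.42221; -0.42221 ∉ [-0.3, 0.9) → out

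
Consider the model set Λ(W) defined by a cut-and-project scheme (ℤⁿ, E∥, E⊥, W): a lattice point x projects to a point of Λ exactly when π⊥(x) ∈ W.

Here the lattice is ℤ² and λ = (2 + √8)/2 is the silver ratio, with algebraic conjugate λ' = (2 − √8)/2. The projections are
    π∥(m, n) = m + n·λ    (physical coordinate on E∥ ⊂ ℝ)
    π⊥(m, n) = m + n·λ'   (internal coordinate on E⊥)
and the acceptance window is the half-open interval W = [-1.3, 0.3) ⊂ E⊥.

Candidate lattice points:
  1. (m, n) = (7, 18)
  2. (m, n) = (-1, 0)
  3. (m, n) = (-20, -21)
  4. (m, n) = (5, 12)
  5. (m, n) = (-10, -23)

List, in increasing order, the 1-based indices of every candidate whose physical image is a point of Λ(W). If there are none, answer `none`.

Compute λ' = (2−√8)/2 = -0.41421, so π⊥(m,n) = m -0.41421·n.
candidate 1: (m,n)=(7,18) → π∥ = 7+18·λ ≈ 50.45584, π⊥ = 7+18·λ' ≈ -0.45584 ∈ [-1.3, 0.3) ⇒ IN Λ
candidate 2: (m,n)=(-1,0) → π∥ = -1+0·λ ≈ -1.00000, π⊥ = -1+0·λ' ≈ -1.00000 ∈ [-1.3, 0.3) ⇒ IN Λ
candidate 3: (m,n)=(-20,-21) → π∥ = -20-21·λ ≈ -70.69848, π⊥ = -20-21·λ' ≈ -11.30152 ∉ [-1.3, 0.3) ⇒ out
candidate 4: (m,n)=(5,12) → π∥ = 5+12·λ ≈ 33.97056, π⊥ = 5+12·λ' ≈ 0.02944 ∈ [-1.3, 0.3) ⇒ IN Λ
candidate 5: (m,n)=(-10,-23) → π∥ = -10-23·λ ≈ -65.52691, π⊥ = -10-23·λ' ≈ -0.47309 ∈ [-1.3, 0.3) ⇒ IN Λ

1, 2, 4, 5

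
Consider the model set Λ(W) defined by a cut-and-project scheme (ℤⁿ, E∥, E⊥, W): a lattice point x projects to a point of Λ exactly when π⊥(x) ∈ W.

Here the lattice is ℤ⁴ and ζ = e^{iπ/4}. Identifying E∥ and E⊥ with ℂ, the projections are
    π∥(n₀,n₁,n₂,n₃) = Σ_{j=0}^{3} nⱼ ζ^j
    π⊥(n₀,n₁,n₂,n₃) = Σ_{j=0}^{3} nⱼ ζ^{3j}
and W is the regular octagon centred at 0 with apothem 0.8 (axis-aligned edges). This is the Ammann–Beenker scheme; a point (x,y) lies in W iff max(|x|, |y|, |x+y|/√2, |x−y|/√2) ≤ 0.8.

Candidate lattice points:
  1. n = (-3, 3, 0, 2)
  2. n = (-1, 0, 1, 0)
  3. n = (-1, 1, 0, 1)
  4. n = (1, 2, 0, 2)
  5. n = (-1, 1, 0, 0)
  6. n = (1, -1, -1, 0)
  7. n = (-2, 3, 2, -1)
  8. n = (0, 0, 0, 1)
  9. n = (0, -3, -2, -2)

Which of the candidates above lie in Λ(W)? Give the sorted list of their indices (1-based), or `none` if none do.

none

Internal map: ζ^{3j} for j=0..3 gives (1,0), (−√2/2,√2/2), (0,−1), (√2/2,√2/2).
#1 (-3, 3, 0, 2): internal (-3.70711, 3.53553); octagon support 5.12132 vs apothem 0.8 → ∉ W
#2 (-1, 0, 1, 0): internal (-1.00000, -1.00000); octagon support 1.41421 vs apothem 0.8 → ∉ W
#3 (-1, 1, 0, 1): internal (-1.00000, 1.41421); octagon support 1.70711 vs apothem 0.8 → ∉ W
#4 (1, 2, 0, 2): internal (1.00000, 2.82843); octagon support 2.82843 vs apothem 0.8 → ∉ W
#5 (-1, 1, 0, 0): internal (-1.70711, 0.70711); octagon support 1.70711 vs apothem 0.8 → ∉ W
#6 (1, -1, -1, 0): internal (1.70711, 0.29289); octagon support 1.70711 vs apothem 0.8 → ∉ W
#7 (-2, 3, 2, -1): internal (-4.82843, -0.58579); octagon support 4.82843 vs apothem 0.8 → ∉ W
#8 (0, 0, 0, 1): internal (0.70711, 0.70711); octagon support 1.00000 vs apothem 0.8 → ∉ W
#9 (0, -3, -2, -2): internal (0.70711, -1.53553); octagon support 1.58579 vs apothem 0.8 → ∉ W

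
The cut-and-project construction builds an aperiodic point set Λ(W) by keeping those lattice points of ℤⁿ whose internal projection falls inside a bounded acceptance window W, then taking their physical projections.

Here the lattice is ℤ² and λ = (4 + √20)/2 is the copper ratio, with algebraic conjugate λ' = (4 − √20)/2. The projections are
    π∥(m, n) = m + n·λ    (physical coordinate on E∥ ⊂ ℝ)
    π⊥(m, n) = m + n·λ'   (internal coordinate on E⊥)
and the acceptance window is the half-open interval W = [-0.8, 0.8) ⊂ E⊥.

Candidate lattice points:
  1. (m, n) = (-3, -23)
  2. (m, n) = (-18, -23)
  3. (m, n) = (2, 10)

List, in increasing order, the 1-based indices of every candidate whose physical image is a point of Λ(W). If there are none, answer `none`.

Numerically λ ≈ 4.236068 and λ' = −1/λ ≈ -0.236068.
candidate 1: (m,n)=(-3,-23) → π∥ = -3-23·λ ≈ -100.429563, π⊥ = -3-23·λ' ≈ 2.429563 ∉ [-0.8, 0.8) ⇒ out
candidate 2: (m,n)=(-18,-23) → π∥ = -18-23·λ ≈ -115.429563, π⊥ = -18-23·λ' ≈ -12.570437 ∉ [-0.8, 0.8) ⇒ out
candidate 3: (m,n)=(2,10) → π∥ = 2+10·λ ≈ 44.360680, π⊥ = 2+10·λ' ≈ -0.360680 ∈ [-0.8, 0.8) ⇒ IN Λ

3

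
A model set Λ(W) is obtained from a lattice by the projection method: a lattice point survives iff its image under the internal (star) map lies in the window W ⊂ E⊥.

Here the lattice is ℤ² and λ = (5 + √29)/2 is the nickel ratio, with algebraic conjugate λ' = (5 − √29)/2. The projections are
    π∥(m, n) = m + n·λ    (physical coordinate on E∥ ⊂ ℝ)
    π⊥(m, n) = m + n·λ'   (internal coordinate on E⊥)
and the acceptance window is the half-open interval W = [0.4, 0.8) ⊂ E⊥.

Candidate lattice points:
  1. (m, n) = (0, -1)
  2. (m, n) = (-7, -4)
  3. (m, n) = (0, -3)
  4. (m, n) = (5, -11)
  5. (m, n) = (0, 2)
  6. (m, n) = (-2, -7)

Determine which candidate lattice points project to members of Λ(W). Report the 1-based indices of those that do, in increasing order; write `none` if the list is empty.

3

λ' = (5−√29)/2 ≈ -0.192582.
[1] lift (0,-1): star map gives 0.192582; window check 0.4 ≤ 0.192582 < 0.8 is false → out
[2] lift (-7,-4): star map gives -6.229670; window check 0.4 ≤ -6.229670 < 0.8 is false → out
[3] lift (0,-3): star map gives 0.577747; window check 0.4 ≤ 0.577747 < 0.8 is true → IN Λ
[4] lift (5,-11): star map gives 7.118406; window check 0.4 ≤ 7.118406 < 0.8 is false → out
[5] lift (0,2): star map gives -0.385165; window check 0.4 ≤ -0.385165 < 0.8 is false → out
[6] lift (-2,-7): star map gives -0.651923; window check 0.4 ≤ -0.651923 < 0.8 is false → out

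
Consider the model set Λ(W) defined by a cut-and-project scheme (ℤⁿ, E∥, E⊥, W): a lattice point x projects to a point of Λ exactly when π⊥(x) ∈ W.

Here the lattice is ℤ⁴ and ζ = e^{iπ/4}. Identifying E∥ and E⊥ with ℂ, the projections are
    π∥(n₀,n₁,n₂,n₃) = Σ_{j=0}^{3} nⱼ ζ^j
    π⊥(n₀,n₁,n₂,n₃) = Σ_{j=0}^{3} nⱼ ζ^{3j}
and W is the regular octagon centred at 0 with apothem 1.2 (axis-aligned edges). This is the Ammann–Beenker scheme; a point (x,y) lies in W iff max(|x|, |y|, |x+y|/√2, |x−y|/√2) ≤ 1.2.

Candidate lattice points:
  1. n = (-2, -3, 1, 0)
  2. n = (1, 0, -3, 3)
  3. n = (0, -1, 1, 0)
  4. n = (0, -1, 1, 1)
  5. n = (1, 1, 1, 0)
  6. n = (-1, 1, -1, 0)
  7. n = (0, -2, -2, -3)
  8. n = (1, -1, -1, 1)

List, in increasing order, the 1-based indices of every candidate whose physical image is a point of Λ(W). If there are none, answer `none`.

5

π⊥(n) = n₀ + n₁ζ³ + n₂ζ⁶ + n₃ζ⁹ where ζ = e^{iπ/4}.
#1 (-2, -3, 1, 0): internal (0.121320, -3.121320); octagon support 3.121320 vs apothem 1.2 → ∉ W
#2 (1, 0, -3, 3): internal (3.121320, 5.121320); octagon support 5.828427 vs apothem 1.2 → ∉ W
#3 (0, -1, 1, 0): internal (0.707107, -1.707107); octagon support 1.707107 vs apothem 1.2 → ∉ W
#4 (0, -1, 1, 1): internal (1.414214, -1.000000); octagon support 1.707107 vs apothem 1.2 → ∉ W
#5 (1, 1, 1, 0): internal (0.292893, -0.292893); octagon support 0.414214 vs apothem 1.2 → ∈ W
#6 (-1, 1, -1, 0): internal (-1.707107, 1.707107); octagon support 2.414214 vs apothem 1.2 → ∉ W
#7 (0, -2, -2, -3): internal (-0.707107, -1.535534); octagon support 1.585786 vs apothem 1.2 → ∉ W
#8 (1, -1, -1, 1): internal (2.414214, 1.000000); octagon support 2.414214 vs apothem 1.2 → ∉ W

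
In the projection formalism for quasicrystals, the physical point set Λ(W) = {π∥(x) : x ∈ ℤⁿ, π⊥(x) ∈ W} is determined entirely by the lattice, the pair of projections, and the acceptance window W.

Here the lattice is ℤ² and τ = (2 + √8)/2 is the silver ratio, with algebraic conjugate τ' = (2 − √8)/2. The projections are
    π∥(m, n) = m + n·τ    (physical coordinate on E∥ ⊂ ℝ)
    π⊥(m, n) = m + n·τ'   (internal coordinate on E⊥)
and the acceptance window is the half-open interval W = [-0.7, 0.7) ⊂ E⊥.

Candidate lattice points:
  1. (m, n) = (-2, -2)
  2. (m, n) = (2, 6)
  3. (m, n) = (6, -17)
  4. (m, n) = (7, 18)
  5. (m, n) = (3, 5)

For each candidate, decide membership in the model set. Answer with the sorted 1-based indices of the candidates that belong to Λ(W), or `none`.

Compute τ' = (2−√8)/2 = -0.4142, so π⊥(m,n) = m -0.4142·n.
candidate 1: (m,n)=(-2,-2) → π∥ = -2-2·τ ≈ -6.8284, π⊥ = -2-2·τ' ≈ -1.1716 ∉ [-0.7, 0.7) ⇒ out
candidate 2: (m,n)=(2,6) → π∥ = 2+6·τ ≈ 16.4853, π⊥ = 2+6·τ' ≈ -0.4853 ∈ [-0.7, 0.7) ⇒ IN Λ
candidate 3: (m,n)=(6,-17) → π∥ = 6-17·τ ≈ -35.0416, π⊥ = 6-17·τ' ≈ 13.0416 ∉ [-0.7, 0.7) ⇒ out
candidate 4: (m,n)=(7,18) → π∥ = 7+18·τ ≈ 50.4558, π⊥ = 7+18·τ' ≈ -0.4558 ∈ [-0.7, 0.7) ⇒ IN Λ
candidate 5: (m,n)=(3,5) → π∥ = 3+5·τ ≈ 15.0711, π⊥ = 3+5·τ' ≈ 0.9289 ∉ [-0.7, 0.7) ⇒ out

2, 4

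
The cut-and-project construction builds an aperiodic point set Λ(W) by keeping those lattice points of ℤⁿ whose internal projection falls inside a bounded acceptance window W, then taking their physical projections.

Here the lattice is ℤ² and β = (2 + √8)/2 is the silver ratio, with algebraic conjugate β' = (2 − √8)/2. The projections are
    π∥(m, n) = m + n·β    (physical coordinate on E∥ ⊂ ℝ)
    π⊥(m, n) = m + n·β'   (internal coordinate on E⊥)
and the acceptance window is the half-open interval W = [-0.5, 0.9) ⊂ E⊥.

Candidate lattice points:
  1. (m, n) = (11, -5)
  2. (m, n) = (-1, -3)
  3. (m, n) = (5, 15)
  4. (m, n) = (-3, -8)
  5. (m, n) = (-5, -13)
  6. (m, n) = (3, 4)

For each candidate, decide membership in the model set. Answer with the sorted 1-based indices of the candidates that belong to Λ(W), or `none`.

2, 4, 5

β' = (2−√8)/2 ≈ -0.414214.
[1] lift (11,-5): star map gives 13.071068; window check -0.5 ≤ 13.071068 < 0.9 is false → out
[2] lift (-1,-3): star map gives 0.242641; window check -0.5 ≤ 0.242641 < 0.9 is true → IN Λ
[3] lift (5,15): star map gives -1.213203; window check -0.5 ≤ -1.213203 < 0.9 is false → out
[4] lift (-3,-8): star map gives 0.313708; window check -0.5 ≤ 0.313708 < 0.9 is true → IN Λ
[5] lift (-5,-13): star map gives 0.384776; window check -0.5 ≤ 0.384776 < 0.9 is true → IN Λ
[6] lift (3,4): star map gives 1.343146; window check -0.5 ≤ 1.343146 < 0.9 is false → out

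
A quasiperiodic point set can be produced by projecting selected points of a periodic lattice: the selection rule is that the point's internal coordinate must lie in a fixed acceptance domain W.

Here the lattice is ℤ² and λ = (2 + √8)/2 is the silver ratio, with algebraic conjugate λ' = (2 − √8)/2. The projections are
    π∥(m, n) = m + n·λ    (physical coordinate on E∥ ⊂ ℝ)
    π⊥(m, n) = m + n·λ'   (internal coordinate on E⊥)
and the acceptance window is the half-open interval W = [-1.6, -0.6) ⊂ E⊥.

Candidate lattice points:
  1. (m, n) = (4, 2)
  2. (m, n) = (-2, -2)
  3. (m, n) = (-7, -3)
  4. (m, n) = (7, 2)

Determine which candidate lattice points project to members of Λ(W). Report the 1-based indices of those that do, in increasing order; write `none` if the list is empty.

λ' = (2−√8)/2 ≈ -0.4142.
[1] lift (4,2): star map gives 3.1716; window check -1.6 ≤ 3.1716 < -0.6 is false → out
[2] lift (-2,-2): star map gives -1.1716; window check -1.6 ≤ -1.1716 < -0.6 is true → IN Λ
[3] lift (-7,-3): star map gives -5.7574; window check -1.6 ≤ -5.7574 < -0.6 is false → out
[4] lift (7,2): star map gives 6.1716; window check -1.6 ≤ 6.1716 < -0.6 is false → out

2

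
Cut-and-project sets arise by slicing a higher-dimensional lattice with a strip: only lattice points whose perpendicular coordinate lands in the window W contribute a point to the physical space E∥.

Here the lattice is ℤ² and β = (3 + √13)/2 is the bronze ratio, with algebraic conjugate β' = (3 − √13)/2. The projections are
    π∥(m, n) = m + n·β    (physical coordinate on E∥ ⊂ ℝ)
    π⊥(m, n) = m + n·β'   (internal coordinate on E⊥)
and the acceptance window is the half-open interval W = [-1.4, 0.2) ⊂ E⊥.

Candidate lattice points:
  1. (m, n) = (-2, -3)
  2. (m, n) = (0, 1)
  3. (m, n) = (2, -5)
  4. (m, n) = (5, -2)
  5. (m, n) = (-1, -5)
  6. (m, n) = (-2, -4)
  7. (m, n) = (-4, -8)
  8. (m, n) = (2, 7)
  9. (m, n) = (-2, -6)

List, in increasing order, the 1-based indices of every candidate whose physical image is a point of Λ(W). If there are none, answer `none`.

Compute β' = (3−√13)/2 = -0.302776, so π⊥(m,n) = m -0.302776·n.
[1] lift (-2,-3): star map gives -1.091673; window check -1.4 ≤ -1.091673 < 0.2 is true → IN Λ
[2] lift (0,1): star map gives -0.302776; window check -1.4 ≤ -0.302776 < 0.2 is true → IN Λ
[3] lift (2,-5): star map gives 3.513878; window check -1.4 ≤ 3.513878 < 0.2 is false → out
[4] lift (5,-2): star map gives 5.605551; window check -1.4 ≤ 5.605551 < 0.2 is false → out
[5] lift (-1,-5): star map gives 0.513878; window check -1.4 ≤ 0.513878 < 0.2 is false → out
[6] lift (-2,-4): star map gives -0.788897; window check -1.4 ≤ -0.788897 < 0.2 is true → IN Λ
[7] lift (-4,-8): star map gives -1.577795; window check -1.4 ≤ -1.577795 < 0.2 is false → out
[8] lift (2,7): star map gives -0.119429; window check -1.4 ≤ -0.119429 < 0.2 is true → IN Λ
[9] lift (-2,-6): star map gives -0.183346; window check -1.4 ≤ -0.183346 < 0.2 is true → IN Λ

1, 2, 6, 8, 9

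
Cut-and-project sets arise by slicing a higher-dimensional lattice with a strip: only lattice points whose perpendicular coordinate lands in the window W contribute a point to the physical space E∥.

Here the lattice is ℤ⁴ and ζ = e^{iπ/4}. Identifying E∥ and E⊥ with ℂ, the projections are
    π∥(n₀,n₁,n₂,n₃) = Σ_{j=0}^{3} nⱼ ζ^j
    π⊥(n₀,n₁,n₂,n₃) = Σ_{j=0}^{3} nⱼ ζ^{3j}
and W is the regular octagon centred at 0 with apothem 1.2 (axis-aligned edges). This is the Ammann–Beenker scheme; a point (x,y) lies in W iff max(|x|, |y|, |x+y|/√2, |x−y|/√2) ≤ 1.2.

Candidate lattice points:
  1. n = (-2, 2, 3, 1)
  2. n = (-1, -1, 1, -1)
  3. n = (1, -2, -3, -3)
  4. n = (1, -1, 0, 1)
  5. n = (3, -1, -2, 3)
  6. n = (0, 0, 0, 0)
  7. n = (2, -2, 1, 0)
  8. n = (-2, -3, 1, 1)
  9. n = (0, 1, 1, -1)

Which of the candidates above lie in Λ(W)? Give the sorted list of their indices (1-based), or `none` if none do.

π⊥(n) = n₀ + n₁ζ³ + n₂ζ⁶ + n₃ζ⁹ where ζ = e^{iπ/4}.
#1 (-2, 2, 3, 1): internal (-2.707107, -0.878680); octagon support 2.707107 vs apothem 1.2 → ∉ W
#2 (-1, -1, 1, -1): internal (-1.000000, -2.414214); octagon support 2.414214 vs apothem 1.2 → ∉ W
#3 (1, -2, -3, -3): internal (0.292893, -0.535534); octagon support 0.585786 vs apothem 1.2 → ∈ W
#4 (1, -1, 0, 1): internal (2.414214, 0.000000); octagon support 2.414214 vs apothem 1.2 → ∉ W
#5 (3, -1, -2, 3): internal (5.828427, 3.414214); octagon support 6.535534 vs apothem 1.2 → ∉ W
#6 (0, 0, 0, 0): internal (0.000000, 0.000000); octagon support 0.000000 vs apothem 1.2 → ∈ W
#7 (2, -2, 1, 0): internal (3.414214, -2.414214); octagon support 4.121320 vs apothem 1.2 → ∉ W
#8 (-2, -3, 1, 1): internal (0.828427, -2.414214); octagon support 2.414214 vs apothem 1.2 → ∉ W
#9 (0, 1, 1, -1): internal (-1.414214, -1.000000); octagon support 1.707107 vs apothem 1.2 → ∉ W

3, 6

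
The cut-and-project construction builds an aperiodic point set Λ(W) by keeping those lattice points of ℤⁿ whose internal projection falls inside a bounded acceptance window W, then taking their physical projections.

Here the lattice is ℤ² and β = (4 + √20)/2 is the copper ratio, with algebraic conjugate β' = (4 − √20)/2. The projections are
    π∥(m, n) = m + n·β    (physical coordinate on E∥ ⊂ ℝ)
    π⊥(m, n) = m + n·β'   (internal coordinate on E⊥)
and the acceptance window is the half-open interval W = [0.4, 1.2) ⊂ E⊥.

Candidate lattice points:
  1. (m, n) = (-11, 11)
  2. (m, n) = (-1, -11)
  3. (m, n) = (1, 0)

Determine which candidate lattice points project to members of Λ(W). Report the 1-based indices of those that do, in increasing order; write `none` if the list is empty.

3

β' = (4−√20)/2 ≈ -0.236068.
[1] lift (-11,11): star map gives -13.596748; window check 0.4 ≤ -13.596748 < 1.2 is false → out
[2] lift (-1,-11): star map gives 1.596748; window check 0.4 ≤ 1.596748 < 1.2 is false → out
[3] lift (1,0): star map gives 1.000000; window check 0.4 ≤ 1.000000 < 1.2 is true → IN Λ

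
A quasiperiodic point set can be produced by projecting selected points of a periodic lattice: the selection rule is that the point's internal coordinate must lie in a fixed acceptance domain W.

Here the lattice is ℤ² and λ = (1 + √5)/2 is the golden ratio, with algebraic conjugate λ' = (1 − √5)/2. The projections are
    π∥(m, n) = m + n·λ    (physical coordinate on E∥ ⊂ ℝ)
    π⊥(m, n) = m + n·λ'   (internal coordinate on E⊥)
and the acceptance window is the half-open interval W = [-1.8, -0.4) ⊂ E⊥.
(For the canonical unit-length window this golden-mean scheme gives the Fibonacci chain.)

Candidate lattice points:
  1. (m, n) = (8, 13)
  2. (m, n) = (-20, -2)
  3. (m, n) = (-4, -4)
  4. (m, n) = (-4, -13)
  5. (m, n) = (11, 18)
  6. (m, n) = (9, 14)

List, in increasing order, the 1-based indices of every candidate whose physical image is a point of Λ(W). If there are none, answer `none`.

3

Numerically λ ≈ 1.6180 and λ' = −1/λ ≈ -0.6180.
[1] lift (8,13): star map gives -0.0344; window check -1.8 ≤ -0.0344 < -0.4 is false → out
[2] lift (-20,-2): star map gives -18.7639; window check -1.8 ≤ -18.7639 < -0.4 is false → out
[3] lift (-4,-4): star map gives -1.5279; window check -1.8 ≤ -1.5279 < -0.4 is true → IN Λ
[4] lift (-4,-13): star map gives 4.0344; window check -1.8 ≤ 4.0344 < -0.4 is false → out
[5] lift (11,18): star map gives -0.1246; window check -1.8 ≤ -0.1246 < -0.4 is false → out
[6] lift (9,14): star map gives 0.3475; window check -1.8 ≤ 0.3475 < -0.4 is false → out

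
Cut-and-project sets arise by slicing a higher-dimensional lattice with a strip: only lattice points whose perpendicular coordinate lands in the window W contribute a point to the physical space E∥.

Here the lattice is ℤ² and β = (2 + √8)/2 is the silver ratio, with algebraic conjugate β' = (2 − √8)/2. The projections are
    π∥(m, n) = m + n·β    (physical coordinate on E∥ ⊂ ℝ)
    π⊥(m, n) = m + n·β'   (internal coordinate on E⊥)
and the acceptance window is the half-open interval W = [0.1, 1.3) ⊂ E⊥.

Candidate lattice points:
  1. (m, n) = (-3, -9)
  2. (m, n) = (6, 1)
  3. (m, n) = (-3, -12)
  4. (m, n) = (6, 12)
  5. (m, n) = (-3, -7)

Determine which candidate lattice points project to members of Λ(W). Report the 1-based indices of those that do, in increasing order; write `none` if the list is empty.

1, 4

β' = (2−√8)/2 ≈ -0.414214.
[1] lift (-3,-9): star map gives 0.727922; window check 0.1 ≤ 0.727922 < 1.3 is true → IN Λ
[2] lift (6,1): star map gives 5.585786; window check 0.1 ≤ 5.585786 < 1.3 is false → out
[3] lift (-3,-12): star map gives 1.970563; window check 0.1 ≤ 1.970563 < 1.3 is false → out
[4] lift (6,12): star map gives 1.029437; window check 0.1 ≤ 1.029437 < 1.3 is true → IN Λ
[5] lift (-3,-7): star map gives -0.100505; window check 0.1 ≤ -0.100505 < 1.3 is false → out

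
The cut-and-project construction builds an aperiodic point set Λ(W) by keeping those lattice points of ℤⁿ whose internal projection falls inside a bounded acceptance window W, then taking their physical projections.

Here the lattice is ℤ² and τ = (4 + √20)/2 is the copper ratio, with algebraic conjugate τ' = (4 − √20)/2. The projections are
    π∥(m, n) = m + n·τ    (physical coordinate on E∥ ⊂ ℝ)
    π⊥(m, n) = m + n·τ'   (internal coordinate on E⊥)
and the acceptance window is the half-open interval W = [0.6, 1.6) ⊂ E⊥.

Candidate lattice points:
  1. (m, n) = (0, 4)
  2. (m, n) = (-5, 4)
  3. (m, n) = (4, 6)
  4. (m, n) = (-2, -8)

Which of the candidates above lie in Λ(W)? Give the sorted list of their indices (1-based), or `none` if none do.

none

Numerically τ ≈ 4.2361 and τ' = −1/τ ≈ -0.2361.
candidate 1: (m,n)=(0,4) → π∥ = 0+4·τ ≈ 16.9443, π⊥ = 0+4·τ' ≈ -0.9443 ∉ [0.6, 1.6) ⇒ out
candidate 2: (m,n)=(-5,4) → π∥ = -5+4·τ ≈ 11.9443, π⊥ = -5+4·τ' ≈ -5.9443 ∉ [0.6, 1.6) ⇒ out
candidate 3: (m,n)=(4,6) → π∥ = 4+6·τ ≈ 29.4164, π⊥ = 4+6·τ' ≈ 2.5836 ∉ [0.6, 1.6) ⇒ out
candidate 4: (m,n)=(-2,-8) → π∥ = -2-8·τ ≈ -35.8885, π⊥ = -2-8·τ' ≈ -0.1115 ∉ [0.6, 1.6) ⇒ out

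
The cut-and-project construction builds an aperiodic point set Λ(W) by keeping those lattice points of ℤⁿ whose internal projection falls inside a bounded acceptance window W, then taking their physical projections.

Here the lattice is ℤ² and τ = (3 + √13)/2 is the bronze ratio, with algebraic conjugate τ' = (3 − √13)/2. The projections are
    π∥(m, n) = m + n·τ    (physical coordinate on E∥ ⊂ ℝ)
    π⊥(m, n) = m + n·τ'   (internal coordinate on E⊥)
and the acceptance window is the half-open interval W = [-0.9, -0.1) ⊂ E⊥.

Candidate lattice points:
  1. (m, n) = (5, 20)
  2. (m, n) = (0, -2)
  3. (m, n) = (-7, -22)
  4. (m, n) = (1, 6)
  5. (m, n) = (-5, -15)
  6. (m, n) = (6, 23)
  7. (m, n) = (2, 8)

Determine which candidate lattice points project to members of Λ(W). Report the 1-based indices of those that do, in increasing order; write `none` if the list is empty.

τ' = (3−√13)/2 ≈ -0.3028.
[1] lift (5,20): star map gives -1.0555; window check -0.9 ≤ -1.0555 < -0.1 is false → out
[2] lift (0,-2): star map gives 0.6056; window check -0.9 ≤ 0.6056 < -0.1 is false → out
[3] lift (-7,-22): star map gives -0.3389; window check -0.9 ≤ -0.3389 < -0.1 is true → IN Λ
[4] lift (1,6): star map gives -0.8167; window check -0.9 ≤ -0.8167 < -0.1 is true → IN Λ
[5] lift (-5,-15): star map gives -0.4584; window check -0.9 ≤ -0.4584 < -0.1 is true → IN Λ
[6] lift (6,23): star map gives -0.9638; window check -0.9 ≤ -0.9638 < -0.1 is false → out
[7] lift (2,8): star map gives -0.4222; window check -0.9 ≤ -0.4222 < -0.1 is true → IN Λ

3, 4, 5, 7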